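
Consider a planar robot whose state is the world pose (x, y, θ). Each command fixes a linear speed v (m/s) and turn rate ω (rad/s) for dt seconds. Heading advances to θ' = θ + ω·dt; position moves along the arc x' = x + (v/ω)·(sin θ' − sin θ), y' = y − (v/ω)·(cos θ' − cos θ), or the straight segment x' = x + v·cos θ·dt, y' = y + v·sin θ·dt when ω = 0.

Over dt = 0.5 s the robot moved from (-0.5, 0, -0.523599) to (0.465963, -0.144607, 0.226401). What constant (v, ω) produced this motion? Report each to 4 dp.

Δθ = 0.226401 − -0.523599 = 0.750000
ω = Δθ/dt = 0.750000/0.5 = 1.5000
R = Δx/(sin θ' − sin θ) = 1.3333
v = R·ω = 1.3333·1.5000 = 2.0000

v = 2.0000, ω = 1.5000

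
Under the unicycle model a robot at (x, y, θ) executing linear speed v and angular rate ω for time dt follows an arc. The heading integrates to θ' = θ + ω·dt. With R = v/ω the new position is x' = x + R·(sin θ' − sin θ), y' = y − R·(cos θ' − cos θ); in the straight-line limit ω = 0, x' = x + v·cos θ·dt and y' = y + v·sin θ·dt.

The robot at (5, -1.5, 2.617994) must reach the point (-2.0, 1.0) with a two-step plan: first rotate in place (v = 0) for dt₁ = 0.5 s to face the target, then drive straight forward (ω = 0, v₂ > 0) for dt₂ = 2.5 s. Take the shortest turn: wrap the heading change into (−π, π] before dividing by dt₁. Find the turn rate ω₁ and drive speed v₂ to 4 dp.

heading to target = atan2(1−-1.5, -2−5) = 2.7986
Δθ = wrap(2.7986 − 2.6180) = 0.1806; ω₁ = Δθ/dt₁ = 0.3611
distance = √((-2−5)² + (1−-1.5)²) = 7.4330; v₂ = distance/dt₂ = 2.9732

ω₁ = 0.3611, v₂ = 2.9732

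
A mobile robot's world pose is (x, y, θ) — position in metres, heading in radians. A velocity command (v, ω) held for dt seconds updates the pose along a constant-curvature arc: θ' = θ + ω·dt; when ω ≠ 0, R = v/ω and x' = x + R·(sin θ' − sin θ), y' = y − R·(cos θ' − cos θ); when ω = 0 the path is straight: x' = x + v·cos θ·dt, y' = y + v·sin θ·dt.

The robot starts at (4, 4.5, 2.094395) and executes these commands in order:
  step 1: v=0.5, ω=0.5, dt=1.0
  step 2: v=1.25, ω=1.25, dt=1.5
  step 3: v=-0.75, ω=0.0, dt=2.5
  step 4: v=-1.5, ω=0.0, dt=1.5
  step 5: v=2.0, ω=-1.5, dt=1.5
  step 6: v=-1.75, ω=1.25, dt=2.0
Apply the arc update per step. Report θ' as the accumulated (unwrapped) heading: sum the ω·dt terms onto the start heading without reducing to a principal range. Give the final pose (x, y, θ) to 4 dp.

step 1: θ'=2.5944 (R=1.0000) → pose (3.6543, 4.8540, 2.5944)
step 2: θ'=4.4694 (R=1.0000) → pose (2.1634, 4.2406, 4.4694)
step 3: θ'=4.4694 (straight) → pose (2.6145, 6.0605, 4.4694)
step 4: θ'=4.4694 (straight) → pose (3.1559, 8.2444, 4.4694)
step 5: θ'=2.2194 (R=-1.3333) → pose (0.7991, 7.7598, 2.2194)
step 6: θ'=4.7194 (R=-1.4000) → pose (3.3148, 8.6153, 4.7194)

(3.3148, 8.6153, 4.7194)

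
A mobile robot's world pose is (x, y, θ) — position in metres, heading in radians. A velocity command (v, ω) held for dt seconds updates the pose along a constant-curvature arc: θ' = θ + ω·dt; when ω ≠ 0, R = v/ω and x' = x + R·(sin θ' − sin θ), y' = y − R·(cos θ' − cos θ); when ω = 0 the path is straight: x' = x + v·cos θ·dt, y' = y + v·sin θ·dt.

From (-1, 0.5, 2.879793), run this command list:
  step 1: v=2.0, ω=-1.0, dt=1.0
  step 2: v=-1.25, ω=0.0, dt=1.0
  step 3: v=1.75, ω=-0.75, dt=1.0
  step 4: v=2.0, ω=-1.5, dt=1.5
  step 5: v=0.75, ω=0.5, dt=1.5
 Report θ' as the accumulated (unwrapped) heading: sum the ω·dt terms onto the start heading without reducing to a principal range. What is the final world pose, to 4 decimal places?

step 1: θ'=1.8798 (R=-2.0000) → pose (-2.3876, 1.8236, 1.8798)
step 2: θ'=1.8798 (straight) → pose (-2.0075, 0.6328, 1.8798)
step 3: θ'=1.1298 (R=-2.3333) → pose (-1.8948, 2.3384, 1.1298)
step 4: θ'=-1.1202 (R=-1.3333) → pose (0.5112, 2.3499, -1.1202)
step 5: θ'=-0.3702 (R=1.5000) → pose (1.3188, 1.6048, -0.3702)

(1.3188, 1.6048, -0.3702)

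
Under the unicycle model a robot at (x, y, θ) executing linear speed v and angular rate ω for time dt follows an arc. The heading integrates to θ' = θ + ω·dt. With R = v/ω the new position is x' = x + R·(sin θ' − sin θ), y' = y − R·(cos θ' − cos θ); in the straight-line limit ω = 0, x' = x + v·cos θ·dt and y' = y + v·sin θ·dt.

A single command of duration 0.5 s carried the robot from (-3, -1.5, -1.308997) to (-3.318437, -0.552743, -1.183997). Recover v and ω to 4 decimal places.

v = -2.0000, ω = 0.2500

Δθ = -1.183997 − -1.308997 = 0.125000
ω = Δθ/dt = 0.125000/0.5 = 0.2500
R = −Δy/(cos θ' − cos θ) = -8.0000
v = R·ω = -8.0000·0.2500 = -2.0000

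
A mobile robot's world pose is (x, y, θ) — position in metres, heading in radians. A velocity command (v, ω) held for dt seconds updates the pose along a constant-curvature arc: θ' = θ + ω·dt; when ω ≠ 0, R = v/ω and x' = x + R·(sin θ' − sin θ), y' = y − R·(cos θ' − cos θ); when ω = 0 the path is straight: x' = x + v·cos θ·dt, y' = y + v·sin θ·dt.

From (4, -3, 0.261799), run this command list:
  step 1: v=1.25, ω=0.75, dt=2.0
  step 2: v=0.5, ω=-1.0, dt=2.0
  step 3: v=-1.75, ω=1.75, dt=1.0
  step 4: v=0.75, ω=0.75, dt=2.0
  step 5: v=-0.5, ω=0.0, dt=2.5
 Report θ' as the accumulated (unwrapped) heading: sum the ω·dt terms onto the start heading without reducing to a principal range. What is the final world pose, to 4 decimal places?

step 1: θ'=1.7618 (R=1.6667) → pose (5.2050, -1.0737, 1.7618)
step 2: θ'=-0.2382 (R=-0.5000) → pose (5.8139, -0.4929, -0.2382)
step 3: θ'=1.5118 (R=-1.0000) → pose (4.5797, -1.4057, 1.5118)
step 4: θ'=3.0118 (R=1.0000) → pose (3.7108, -0.3552, 3.0118)
step 5: θ'=3.0118 (straight) → pose (4.9503, -0.5170, 3.0118)

(4.9503, -0.5170, 3.0118)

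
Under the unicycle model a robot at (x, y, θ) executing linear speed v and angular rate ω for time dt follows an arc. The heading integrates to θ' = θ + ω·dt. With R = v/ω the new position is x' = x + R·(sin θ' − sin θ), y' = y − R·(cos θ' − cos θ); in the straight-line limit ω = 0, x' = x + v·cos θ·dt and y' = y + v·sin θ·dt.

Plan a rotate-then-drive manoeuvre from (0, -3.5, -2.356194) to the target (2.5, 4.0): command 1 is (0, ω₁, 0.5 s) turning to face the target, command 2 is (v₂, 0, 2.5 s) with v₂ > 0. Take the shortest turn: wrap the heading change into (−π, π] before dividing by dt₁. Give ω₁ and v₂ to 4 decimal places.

heading to target = atan2(4−-3.5, 2.5−0) = 1.2490
Δθ = wrap(1.2490 − -2.3562) = -2.6779; ω₁ = Δθ/dt₁ = -5.3559
distance = √((2.5−0)² + (4−-3.5)²) = 7.9057; v₂ = distance/dt₂ = 3.1623

ω₁ = -5.3559, v₂ = 3.1623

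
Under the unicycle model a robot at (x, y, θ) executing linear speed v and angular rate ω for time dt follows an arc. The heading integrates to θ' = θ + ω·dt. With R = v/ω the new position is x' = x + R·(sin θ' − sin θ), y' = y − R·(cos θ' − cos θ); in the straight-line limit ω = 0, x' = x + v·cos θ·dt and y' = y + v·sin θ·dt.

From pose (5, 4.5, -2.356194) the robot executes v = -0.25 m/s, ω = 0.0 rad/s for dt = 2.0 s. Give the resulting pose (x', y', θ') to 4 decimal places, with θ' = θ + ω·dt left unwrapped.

θ' = -2.3562 + 0.0·2.0 = -2.3562
ω = 0 → straight: x' = 5 + -0.25·cos(-2.3562)·2.0 = 5.3536
y' = 4.5 + -0.25·sin(-2.3562)·2.0 = 4.8536

(5.3536, 4.8536, -2.3562)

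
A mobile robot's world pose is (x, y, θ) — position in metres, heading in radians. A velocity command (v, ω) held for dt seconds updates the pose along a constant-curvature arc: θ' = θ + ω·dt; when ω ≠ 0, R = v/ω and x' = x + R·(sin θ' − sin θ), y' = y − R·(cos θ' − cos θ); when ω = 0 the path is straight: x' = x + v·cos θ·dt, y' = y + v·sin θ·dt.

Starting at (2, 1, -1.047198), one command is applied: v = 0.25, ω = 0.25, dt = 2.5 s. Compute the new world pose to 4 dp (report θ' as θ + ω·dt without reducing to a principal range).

θ' = -1.0472 + 0.25·2.5 = -0.4222
R = v/ω = 0.25/0.25 = 1.0000
x' = 2 + 1.0000·(sin -0.4222 − sin -1.0472) = 2.4563
y' = 1 − 1.0000·(cos -0.4222 − cos -1.0472) = 0.5878

(2.4563, 0.5878, -0.4222)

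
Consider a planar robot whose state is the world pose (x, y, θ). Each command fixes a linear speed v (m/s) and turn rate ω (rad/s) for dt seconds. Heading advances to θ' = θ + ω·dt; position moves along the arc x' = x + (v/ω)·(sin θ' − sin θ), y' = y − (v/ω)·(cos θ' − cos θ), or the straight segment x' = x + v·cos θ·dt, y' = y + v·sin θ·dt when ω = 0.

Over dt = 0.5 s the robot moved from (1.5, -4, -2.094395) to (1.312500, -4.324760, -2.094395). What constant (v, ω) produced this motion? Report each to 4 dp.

Δθ = -2.094395 − -2.094395 = 0.000000
ω = Δθ/dt = 0.000000/0.5 = 0.0000
ω = 0 → v = (Δx·cos θ + Δy·sin θ)/dt = 0.7500

v = 0.7500, ω = 0.0000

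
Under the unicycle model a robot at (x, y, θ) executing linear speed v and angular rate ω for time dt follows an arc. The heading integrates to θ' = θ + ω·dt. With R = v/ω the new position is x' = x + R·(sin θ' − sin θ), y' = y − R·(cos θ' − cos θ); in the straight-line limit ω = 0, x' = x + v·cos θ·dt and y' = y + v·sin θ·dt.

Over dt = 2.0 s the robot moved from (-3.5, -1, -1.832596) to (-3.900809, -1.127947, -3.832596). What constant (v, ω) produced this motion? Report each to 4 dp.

Δθ = -3.832596 − -1.832596 = -2.000000
ω = Δθ/dt = -2.000000/2.0 = -1.0000
R = Δx/(sin θ' − sin θ) = -0.2500
v = R·ω = -0.2500·-1.0000 = 0.2500

v = 0.2500, ω = -1.0000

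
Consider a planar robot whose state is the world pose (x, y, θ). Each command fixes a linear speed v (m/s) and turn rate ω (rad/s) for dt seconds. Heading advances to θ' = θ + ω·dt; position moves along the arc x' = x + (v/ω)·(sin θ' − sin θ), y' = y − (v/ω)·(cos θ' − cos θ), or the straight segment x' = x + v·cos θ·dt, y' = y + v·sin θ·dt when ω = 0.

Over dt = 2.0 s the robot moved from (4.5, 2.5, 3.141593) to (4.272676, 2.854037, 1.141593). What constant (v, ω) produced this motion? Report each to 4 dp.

v = 0.2500, ω = -1.0000

Δθ = 1.141593 − 3.141593 = -2.000000
ω = Δθ/dt = -2.000000/2.0 = -1.0000
R = −Δy/(cos θ' − cos θ) = -0.2500
v = R·ω = -0.2500·-1.0000 = 0.2500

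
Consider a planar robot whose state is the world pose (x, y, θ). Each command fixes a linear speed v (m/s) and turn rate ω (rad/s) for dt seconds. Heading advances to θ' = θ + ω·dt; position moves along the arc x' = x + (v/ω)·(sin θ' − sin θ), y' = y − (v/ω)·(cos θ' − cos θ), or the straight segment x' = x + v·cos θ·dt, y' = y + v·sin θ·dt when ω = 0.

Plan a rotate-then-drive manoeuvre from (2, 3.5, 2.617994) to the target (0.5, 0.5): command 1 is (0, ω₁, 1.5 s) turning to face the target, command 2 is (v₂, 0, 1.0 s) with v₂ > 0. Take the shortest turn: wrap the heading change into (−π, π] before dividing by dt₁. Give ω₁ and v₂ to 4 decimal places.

ω₁ = 1.0872, v₂ = 3.3541

heading to target = atan2(0.5−3.5, 0.5−2) = -2.0344
Δθ = wrap(-2.0344 − 2.6180) = 1.6307; ω₁ = Δθ/dt₁ = 1.0872
distance = √((0.5−2)² + (0.5−3.5)²) = 3.3541; v₂ = distance/dt₂ = 3.3541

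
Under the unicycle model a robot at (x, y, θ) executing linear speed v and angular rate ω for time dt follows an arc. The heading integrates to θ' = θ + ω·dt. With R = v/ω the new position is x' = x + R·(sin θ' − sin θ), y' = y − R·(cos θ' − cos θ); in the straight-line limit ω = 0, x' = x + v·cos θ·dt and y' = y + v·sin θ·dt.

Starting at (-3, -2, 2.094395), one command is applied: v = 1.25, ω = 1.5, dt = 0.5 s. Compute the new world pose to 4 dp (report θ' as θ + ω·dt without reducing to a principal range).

θ' = 2.0944 + 1.5·0.5 = 2.8444
R = v/ω = 1.25/1.5 = 0.8333
x' = -3 + 0.8333·(sin 2.8444 − sin 2.0944) = -3.4777
y' = -2 − 0.8333·(cos 2.8444 − cos 2.0944) = -1.6199

(-3.4777, -1.6199, 2.8444)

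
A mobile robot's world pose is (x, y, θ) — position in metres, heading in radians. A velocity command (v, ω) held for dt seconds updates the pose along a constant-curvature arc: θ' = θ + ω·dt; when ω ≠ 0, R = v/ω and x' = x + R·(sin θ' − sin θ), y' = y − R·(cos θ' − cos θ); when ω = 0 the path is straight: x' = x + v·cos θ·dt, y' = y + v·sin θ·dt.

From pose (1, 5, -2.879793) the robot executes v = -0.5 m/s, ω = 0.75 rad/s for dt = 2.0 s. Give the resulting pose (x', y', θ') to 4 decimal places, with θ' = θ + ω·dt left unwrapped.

θ' = -2.8798 + 0.75·2.0 = -1.3798
R = v/ω = -0.5/0.75 = -0.6667
x' = 1 + -0.6667·(sin -1.3798 − sin -2.8798) = 1.4820
y' = 5 − -0.6667·(cos -1.3798 − cos -2.8798) = 5.7705

(1.4820, 5.7705, -1.3798)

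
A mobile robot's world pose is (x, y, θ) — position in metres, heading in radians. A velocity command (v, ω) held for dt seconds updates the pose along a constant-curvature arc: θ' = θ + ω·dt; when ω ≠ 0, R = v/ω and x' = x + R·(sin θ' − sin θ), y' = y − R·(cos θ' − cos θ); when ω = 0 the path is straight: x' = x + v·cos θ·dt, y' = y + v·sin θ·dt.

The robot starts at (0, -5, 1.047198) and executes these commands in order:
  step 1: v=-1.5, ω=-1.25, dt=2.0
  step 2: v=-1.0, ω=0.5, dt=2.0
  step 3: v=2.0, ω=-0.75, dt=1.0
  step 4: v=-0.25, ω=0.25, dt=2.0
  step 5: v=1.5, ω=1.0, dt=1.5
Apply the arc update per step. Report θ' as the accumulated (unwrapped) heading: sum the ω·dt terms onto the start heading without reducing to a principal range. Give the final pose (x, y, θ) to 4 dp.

step 1: θ'=-1.4528 (R=1.2000) → pose (-2.2309, -4.5413, -1.4528)
step 2: θ'=-0.4528 (R=-2.0000) → pose (-3.3420, -2.9783, -0.4528)
step 3: θ'=-1.2028 (R=-2.6667) → pose (-2.0205, -4.4169, -1.2028)
step 4: θ'=-0.7028 (R=-1.0000) → pose (-2.3072, -4.0136, -0.7028)
step 5: θ'=0.7972 (R=1.5000) → pose (-0.2646, -3.9171, 0.7972)

(-0.2646, -3.9171, 0.7972)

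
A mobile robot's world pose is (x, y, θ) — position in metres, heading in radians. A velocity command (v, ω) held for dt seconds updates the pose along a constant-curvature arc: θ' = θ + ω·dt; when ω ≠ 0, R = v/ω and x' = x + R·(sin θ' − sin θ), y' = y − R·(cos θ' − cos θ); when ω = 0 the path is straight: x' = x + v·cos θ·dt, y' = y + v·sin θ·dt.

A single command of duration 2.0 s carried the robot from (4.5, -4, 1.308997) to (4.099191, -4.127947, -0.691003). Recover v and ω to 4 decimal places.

Δθ = -0.691003 − 1.308997 = -2.000000
ω = Δθ/dt = -2.000000/2.0 = -1.0000
R = Δx/(sin θ' − sin θ) = 0.2500
v = R·ω = 0.2500·-1.0000 = -0.2500

v = -0.2500, ω = -1.0000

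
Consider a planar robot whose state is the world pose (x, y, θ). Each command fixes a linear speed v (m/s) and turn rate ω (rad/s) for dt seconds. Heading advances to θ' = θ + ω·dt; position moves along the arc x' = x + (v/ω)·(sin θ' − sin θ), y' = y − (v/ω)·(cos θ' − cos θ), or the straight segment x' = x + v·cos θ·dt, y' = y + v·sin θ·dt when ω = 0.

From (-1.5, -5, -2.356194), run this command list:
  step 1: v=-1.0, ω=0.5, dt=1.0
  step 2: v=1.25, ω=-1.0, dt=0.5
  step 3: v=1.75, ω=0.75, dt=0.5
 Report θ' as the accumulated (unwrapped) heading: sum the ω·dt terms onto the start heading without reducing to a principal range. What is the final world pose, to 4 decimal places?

(-1.8003, -5.3998, -1.9812)

step 1: θ'=-1.8562 (R=-2.0000) → pose (-0.9951, -4.1489, -1.8562)
step 2: θ'=-2.3562 (R=-1.2500) → pose (-1.3107, -4.6808, -2.3562)
step 3: θ'=-1.9812 (R=2.3333) → pose (-1.8003, -5.3998, -1.9812)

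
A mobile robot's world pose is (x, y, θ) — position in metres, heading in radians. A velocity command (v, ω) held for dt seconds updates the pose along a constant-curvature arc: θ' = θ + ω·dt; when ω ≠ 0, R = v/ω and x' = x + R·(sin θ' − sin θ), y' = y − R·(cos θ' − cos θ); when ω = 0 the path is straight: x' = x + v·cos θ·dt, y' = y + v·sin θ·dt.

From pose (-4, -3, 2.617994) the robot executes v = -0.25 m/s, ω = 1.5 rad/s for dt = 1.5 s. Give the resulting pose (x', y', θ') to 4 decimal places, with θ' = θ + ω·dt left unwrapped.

θ' = 2.6180 + 1.5·1.5 = 4.8680
R = v/ω = -0.25/1.5 = -0.1667
x' = -4 + -0.1667·(sin 4.8680 − sin 2.6180) = -3.7520
y' = -3 − -0.1667·(cos 4.8680 − cos 2.6180) = -2.8298

(-3.7520, -2.8298, 4.8680)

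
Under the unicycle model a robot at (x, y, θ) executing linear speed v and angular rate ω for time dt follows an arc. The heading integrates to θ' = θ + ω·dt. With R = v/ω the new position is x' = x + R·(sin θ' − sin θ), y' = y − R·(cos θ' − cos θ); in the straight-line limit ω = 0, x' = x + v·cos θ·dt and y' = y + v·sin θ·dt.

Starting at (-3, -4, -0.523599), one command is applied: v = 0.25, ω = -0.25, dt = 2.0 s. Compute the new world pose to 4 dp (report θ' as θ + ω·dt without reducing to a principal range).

θ' = -0.5236 + -0.25·2.0 = -1.0236
R = v/ω = 0.25/-0.25 = -1.0000
x' = -3 + -1.0000·(sin -1.0236 − sin -0.5236) = -2.6460
y' = -4 − -1.0000·(cos -1.0236 − cos -0.5236) = -4.3457

(-2.6460, -4.3457, -1.0236)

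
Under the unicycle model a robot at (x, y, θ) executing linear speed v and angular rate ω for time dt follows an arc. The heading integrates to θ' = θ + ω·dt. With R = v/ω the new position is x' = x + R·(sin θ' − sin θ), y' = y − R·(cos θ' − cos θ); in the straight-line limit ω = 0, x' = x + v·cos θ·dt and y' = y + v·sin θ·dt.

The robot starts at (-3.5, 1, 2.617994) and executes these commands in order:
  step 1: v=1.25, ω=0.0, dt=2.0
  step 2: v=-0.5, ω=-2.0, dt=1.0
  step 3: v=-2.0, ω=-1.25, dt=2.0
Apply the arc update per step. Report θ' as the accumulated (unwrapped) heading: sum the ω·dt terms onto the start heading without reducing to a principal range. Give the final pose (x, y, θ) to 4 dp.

(-8.0954, 3.6237, -1.8820)

step 1: θ'=2.6180 (straight) → pose (-5.6651, 2.2500, 2.6180)
step 2: θ'=0.6180 (R=0.2500) → pose (-5.6452, 1.8297, 0.6180)
step 3: θ'=-1.8820 (R=1.6000) → pose (-8.0954, 3.6237, -1.8820)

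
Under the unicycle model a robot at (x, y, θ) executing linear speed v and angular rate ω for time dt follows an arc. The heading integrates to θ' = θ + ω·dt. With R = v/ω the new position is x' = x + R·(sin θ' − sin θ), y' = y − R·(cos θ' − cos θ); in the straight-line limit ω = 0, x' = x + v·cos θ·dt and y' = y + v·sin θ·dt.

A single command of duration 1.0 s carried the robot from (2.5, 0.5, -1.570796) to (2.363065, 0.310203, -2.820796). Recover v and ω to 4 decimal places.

Δθ = -2.820796 − -1.570796 = -1.250000
ω = Δθ/dt = -1.250000/1.0 = -1.2500
R = −Δy/(cos θ' − cos θ) = -0.2000
v = R·ω = -0.2000·-1.2500 = 0.2500

v = 0.2500, ω = -1.2500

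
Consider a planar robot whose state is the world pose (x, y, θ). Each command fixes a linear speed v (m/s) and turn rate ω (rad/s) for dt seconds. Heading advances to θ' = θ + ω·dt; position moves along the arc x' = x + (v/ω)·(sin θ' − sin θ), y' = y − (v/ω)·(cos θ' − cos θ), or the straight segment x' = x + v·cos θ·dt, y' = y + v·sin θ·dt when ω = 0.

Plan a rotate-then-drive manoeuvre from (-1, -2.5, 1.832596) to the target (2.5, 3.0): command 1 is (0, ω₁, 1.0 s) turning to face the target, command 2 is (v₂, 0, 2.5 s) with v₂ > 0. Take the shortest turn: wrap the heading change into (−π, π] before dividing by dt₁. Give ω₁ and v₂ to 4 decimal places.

heading to target = atan2(3−-2.5, 2.5−-1) = 1.0041
Δθ = wrap(1.0041 − 1.8326) = -0.8285; ω₁ = Δθ/dt₁ = -0.8285
distance = √((2.5−-1)² + (3−-2.5)²) = 6.5192; v₂ = distance/dt₂ = 2.6077

ω₁ = -0.8285, v₂ = 2.6077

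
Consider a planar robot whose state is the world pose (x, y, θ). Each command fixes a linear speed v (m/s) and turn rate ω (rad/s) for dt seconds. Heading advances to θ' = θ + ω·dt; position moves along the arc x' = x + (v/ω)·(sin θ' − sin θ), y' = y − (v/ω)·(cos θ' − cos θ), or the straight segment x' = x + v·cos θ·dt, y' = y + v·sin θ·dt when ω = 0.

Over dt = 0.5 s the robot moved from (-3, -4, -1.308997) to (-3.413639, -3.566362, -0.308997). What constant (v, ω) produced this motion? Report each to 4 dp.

v = -1.2500, ω = 2.0000

Δθ = -0.308997 − -1.308997 = 1.000000
ω = Δθ/dt = 1.000000/0.5 = 2.0000
R = −Δy/(cos θ' − cos θ) = -0.6250
v = R·ω = -0.6250·2.0000 = -1.2500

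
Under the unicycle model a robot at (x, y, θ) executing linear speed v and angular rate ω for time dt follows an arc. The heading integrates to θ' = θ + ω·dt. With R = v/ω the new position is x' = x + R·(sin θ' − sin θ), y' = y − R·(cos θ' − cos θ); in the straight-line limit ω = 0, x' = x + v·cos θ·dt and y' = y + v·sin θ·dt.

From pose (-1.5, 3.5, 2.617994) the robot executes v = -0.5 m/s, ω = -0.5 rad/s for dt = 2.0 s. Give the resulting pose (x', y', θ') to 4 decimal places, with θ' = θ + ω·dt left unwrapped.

(-1.0011, 2.6812, 1.6180)

θ' = 2.6180 + -0.5·2.0 = 1.6180
R = v/ω = -0.5/-0.5 = 1.0000
x' = -1.5 + 1.0000·(sin 1.6180 − sin 2.6180) = -1.0011
y' = 3.5 − 1.0000·(cos 1.6180 − cos 2.6180) = 2.6812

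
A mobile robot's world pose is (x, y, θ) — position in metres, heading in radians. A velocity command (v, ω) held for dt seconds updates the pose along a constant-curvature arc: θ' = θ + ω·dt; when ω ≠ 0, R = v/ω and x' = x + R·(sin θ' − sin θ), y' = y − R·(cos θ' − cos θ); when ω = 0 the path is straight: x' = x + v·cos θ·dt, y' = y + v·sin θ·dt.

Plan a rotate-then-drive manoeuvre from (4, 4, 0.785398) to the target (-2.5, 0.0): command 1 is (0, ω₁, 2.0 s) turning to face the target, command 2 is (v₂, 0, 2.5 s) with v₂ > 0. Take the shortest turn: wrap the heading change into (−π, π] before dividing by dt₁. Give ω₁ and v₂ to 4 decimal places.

heading to target = atan2(0−4, -2.5−4) = -2.5899
Δθ = wrap(-2.5899 − 0.7854) = 2.9078; ω₁ = Δθ/dt₁ = 1.4539
distance = √((-2.5−4)² + (0−4)²) = 7.6322; v₂ = distance/dt₂ = 3.0529

ω₁ = 1.4539, v₂ = 3.0529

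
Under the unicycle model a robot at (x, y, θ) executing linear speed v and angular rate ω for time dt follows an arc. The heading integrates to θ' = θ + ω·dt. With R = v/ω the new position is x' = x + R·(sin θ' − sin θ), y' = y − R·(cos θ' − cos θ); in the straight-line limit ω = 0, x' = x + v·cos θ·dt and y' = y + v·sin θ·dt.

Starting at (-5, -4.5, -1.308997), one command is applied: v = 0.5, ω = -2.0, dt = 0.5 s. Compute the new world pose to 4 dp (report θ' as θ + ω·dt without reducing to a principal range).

(-5.0566, -4.7329, -2.3090)

θ' = -1.3090 + -2.0·0.5 = -2.3090
R = v/ω = 0.5/-2.0 = -0.2500
x' = -5 + -0.2500·(sin -2.3090 − sin -1.3090) = -5.0566
y' = -4.5 − -0.2500·(cos -2.3090 − cos -1.3090) = -4.7329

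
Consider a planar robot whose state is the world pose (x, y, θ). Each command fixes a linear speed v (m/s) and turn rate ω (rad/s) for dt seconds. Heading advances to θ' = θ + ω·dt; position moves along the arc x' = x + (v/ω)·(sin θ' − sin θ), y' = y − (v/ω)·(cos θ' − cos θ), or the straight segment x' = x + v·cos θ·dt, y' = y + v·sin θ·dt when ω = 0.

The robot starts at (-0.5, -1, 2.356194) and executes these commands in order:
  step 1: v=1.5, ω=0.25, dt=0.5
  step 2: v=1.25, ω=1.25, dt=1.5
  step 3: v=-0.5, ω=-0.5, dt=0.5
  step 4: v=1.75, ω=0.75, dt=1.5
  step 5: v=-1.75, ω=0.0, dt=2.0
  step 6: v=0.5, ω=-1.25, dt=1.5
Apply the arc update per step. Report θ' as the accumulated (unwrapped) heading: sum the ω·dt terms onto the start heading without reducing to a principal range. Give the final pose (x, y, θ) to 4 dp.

step 1: θ'=2.4812 (R=6.0000) → pose (-1.0621, -0.5042, 2.4812)
step 2: θ'=4.3562 (R=1.0000) → pose (-2.6127, -0.9452, 4.3562)
step 3: θ'=4.1062 (R=1.0000) → pose (-2.4973, -0.7242, 4.1062)
step 4: θ'=5.2312 (R=2.3333) → pose (-2.6060, -3.2105, 5.2312)
step 5: θ'=5.2312 (straight) → pose (-4.3415, -0.1711, 5.2312)
step 6: θ'=3.3562 (R=-0.4000) → pose (-4.6036, -0.7602, 3.3562)

(-4.6036, -0.7602, 3.3562)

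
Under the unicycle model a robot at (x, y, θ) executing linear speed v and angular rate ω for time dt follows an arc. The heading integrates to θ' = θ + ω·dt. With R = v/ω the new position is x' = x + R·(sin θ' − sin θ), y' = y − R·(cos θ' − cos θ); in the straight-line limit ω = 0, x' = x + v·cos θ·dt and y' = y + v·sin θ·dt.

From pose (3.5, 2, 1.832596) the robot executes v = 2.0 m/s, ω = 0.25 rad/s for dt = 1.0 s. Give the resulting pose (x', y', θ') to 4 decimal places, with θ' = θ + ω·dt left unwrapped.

θ' = 1.8326 + 0.25·1.0 = 2.0826
R = v/ω = 2.0/0.25 = 8.0000
x' = 3.5 + 8.0000·(sin 2.0826 − sin 1.8326) = 2.7475
y' = 2 − 8.0000·(cos 2.0826 − cos 1.8326) = 3.8474

(2.7475, 3.8474, 2.0826)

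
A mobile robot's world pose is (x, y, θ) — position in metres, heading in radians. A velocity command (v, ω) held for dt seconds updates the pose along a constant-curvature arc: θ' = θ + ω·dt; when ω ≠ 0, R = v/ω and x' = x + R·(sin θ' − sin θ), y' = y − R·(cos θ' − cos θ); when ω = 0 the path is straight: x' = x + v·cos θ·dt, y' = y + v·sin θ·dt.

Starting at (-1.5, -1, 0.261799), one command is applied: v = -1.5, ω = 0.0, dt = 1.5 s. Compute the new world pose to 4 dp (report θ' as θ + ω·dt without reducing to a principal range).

θ' = 0.2618 + 0.0·1.5 = 0.2618
ω = 0 → straight: x' = -1.5 + -1.5·cos(0.2618)·1.5 = -3.6733
y' = -1 + -1.5·sin(0.2618)·1.5 = -1.5823

(-3.6733, -1.5823, 0.2618)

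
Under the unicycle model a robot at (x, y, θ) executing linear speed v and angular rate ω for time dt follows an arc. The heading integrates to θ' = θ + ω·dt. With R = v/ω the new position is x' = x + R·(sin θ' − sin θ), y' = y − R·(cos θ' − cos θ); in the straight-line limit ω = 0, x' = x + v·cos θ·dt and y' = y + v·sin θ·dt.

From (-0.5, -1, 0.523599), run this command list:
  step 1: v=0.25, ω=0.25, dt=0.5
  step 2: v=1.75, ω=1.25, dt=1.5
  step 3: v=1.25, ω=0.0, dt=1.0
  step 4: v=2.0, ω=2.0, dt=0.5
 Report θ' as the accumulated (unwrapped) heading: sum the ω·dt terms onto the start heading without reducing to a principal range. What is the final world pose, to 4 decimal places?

step 1: θ'=0.6486 (R=1.0000) → pose (-0.3959, -0.9309, 0.6486)
step 2: θ'=2.5236 (R=1.4000) → pose (-0.4305, 1.3259, 2.5236)
step 3: θ'=2.5236 (straight) → pose (-1.4493, 2.0501, 2.5236)
step 4: θ'=3.5236 (R=1.0000) → pose (-2.4015, 2.1630, 3.5236)

(-2.4015, 2.1630, 3.5236)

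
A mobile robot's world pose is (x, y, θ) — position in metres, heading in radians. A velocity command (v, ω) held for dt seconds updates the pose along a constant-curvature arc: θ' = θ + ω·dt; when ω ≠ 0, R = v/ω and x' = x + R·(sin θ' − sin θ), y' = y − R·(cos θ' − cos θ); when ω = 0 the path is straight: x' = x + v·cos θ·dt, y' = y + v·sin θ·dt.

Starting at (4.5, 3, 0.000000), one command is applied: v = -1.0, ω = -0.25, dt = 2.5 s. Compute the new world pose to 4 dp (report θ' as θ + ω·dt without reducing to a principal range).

(2.1596, 3.7561, -0.6250)

θ' = 0.0000 + -0.25·2.5 = -0.6250
R = v/ω = -1.0/-0.25 = 4.0000
x' = 4.5 + 4.0000·(sin -0.6250 − sin 0.0000) = 2.1596
y' = 3 − 4.0000·(cos -0.6250 − cos 0.0000) = 3.7561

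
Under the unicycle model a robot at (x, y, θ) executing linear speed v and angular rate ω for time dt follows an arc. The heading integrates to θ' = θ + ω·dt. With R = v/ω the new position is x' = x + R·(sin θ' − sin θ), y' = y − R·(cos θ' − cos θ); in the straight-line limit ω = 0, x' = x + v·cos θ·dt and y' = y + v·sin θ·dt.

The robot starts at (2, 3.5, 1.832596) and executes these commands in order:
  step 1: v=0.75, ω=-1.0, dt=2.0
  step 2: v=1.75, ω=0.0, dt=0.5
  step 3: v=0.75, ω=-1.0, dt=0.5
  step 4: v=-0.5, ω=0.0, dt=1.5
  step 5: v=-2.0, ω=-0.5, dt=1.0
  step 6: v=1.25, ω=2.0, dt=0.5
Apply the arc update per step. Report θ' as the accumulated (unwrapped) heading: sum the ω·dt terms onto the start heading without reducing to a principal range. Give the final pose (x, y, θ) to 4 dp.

step 1: θ'=-0.1674 (R=-0.7500) → pose (2.8494, 4.4336, -0.1674)
step 2: θ'=-0.1674 (straight) → pose (3.7122, 4.2878, -0.1674)
step 3: θ'=-0.6674 (R=-0.7500) → pose (4.0514, 4.1374, -0.6674)
step 4: θ'=-0.6674 (straight) → pose (3.4624, 4.6016, -0.6674)
step 5: θ'=-1.1674 (R=4.0000) → pose (2.2592, 6.1732, -1.1674)
step 6: θ'=-0.1674 (R=0.6250) → pose (2.7299, 5.8022, -0.1674)

(2.7299, 5.8022, -0.1674)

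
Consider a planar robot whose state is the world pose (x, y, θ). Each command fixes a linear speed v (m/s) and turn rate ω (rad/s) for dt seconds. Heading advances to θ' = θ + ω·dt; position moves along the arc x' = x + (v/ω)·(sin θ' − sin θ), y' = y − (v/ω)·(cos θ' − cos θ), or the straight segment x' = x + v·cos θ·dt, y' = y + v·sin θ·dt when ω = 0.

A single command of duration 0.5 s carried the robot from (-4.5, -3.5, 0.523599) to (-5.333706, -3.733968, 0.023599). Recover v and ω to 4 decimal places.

v = -1.7500, ω = -1.0000

Δθ = 0.023599 − 0.523599 = -0.500000
ω = Δθ/dt = -0.500000/0.5 = -1.0000
R = Δx/(sin θ' − sin θ) = 1.7500
v = R·ω = 1.7500·-1.0000 = -1.7500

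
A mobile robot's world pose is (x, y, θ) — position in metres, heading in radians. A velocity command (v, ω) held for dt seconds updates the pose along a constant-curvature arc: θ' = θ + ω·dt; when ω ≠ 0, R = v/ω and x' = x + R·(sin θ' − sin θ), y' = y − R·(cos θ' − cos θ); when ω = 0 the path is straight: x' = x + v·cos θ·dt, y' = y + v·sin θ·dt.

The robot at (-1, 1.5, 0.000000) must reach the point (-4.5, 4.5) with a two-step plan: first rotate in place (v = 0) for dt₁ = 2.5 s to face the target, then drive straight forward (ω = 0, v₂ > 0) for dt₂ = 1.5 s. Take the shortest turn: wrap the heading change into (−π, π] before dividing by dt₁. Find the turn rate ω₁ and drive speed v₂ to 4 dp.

heading to target = atan2(4.5−1.5, -4.5−-1) = 2.4330
Δθ = wrap(2.4330 − 0.0000) = 2.4330; ω₁ = Δθ/dt₁ = 0.9732
distance = √((-4.5−-1)² + (4.5−1.5)²) = 4.6098; v₂ = distance/dt₂ = 3.0732

ω₁ = 0.9732, v₂ = 3.0732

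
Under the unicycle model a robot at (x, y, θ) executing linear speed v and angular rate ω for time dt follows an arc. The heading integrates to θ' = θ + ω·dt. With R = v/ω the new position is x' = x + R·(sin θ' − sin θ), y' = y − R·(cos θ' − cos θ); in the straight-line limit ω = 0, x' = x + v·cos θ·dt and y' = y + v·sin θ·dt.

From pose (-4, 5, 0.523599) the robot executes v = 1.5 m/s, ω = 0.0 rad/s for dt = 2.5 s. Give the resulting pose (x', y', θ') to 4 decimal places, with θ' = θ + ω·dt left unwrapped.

θ' = 0.5236 + 0.0·2.5 = 0.5236
ω = 0 → straight: x' = -4 + 1.5·cos(0.5236)·2.5 = -0.7524
y' = 5 + 1.5·sin(0.5236)·2.5 = 6.8750

(-0.7524, 6.8750, 0.5236)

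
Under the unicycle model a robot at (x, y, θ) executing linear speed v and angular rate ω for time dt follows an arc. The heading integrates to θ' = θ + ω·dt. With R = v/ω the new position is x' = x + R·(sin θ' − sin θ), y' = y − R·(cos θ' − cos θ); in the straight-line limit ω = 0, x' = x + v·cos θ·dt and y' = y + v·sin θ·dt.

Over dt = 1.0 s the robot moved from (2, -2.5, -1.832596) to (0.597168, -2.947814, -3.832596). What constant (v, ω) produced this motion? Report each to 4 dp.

v = 1.7500, ω = -2.0000

Δθ = -3.832596 − -1.832596 = -2.000000
ω = Δθ/dt = -2.000000/1.0 = -2.0000
R = Δx/(sin θ' − sin θ) = -0.8750
v = R·ω = -0.8750·-2.0000 = 1.7500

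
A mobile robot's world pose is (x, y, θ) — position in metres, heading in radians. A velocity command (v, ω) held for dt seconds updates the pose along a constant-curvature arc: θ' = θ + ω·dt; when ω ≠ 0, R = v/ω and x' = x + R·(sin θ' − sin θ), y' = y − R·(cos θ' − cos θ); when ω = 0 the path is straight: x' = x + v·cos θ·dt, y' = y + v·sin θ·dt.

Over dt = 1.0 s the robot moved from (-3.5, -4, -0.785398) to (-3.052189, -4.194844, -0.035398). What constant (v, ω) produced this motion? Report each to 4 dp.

Δθ = -0.035398 − -0.785398 = 0.750000
ω = Δθ/dt = 0.750000/1.0 = 0.7500
R = Δx/(sin θ' − sin θ) = 0.6667
v = R·ω = 0.6667·0.7500 = 0.5000

v = 0.5000, ω = 0.7500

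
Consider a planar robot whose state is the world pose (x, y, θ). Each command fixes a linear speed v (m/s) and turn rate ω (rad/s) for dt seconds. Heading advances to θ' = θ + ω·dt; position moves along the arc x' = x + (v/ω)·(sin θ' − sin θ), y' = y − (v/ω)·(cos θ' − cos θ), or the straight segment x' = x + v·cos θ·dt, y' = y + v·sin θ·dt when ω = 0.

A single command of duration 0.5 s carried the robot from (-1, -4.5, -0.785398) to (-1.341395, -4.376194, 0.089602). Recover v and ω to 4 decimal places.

v = -0.7500, ω = 1.7500

Δθ = 0.089602 − -0.785398 = 0.875000
ω = Δθ/dt = 0.875000/0.5 = 1.7500
R = Δx/(sin θ' − sin θ) = -0.4286
v = R·ω = -0.4286·1.7500 = -0.7500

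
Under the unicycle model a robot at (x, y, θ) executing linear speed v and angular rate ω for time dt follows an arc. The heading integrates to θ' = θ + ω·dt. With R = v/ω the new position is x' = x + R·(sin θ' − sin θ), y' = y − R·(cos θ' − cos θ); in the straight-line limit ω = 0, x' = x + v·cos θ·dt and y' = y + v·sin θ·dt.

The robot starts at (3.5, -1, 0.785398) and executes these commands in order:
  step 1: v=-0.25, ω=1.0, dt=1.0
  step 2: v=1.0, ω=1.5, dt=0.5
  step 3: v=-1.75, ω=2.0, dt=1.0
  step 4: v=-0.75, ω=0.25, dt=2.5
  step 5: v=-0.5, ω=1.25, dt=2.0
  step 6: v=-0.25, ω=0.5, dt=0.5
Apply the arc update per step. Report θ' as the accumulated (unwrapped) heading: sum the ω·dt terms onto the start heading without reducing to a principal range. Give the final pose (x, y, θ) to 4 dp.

(3.5100, 1.3479, 7.9104)

step 1: θ'=1.7854 (R=-0.2500) → pose (3.4325, -1.2300, 1.7854)
step 2: θ'=2.5354 (R=0.6667) → pose (3.1610, -0.8241, 2.5354)
step 3: θ'=4.5354 (R=-0.8750) → pose (4.5208, -0.2591, 4.5354)
step 4: θ'=5.1604 (R=-3.0000) → pose (4.2716, 1.5686, 5.1604)
step 5: θ'=7.6604 (R=-0.4000) → pose (3.5186, 1.4723, 7.6604)
step 6: θ'=7.9104 (R=-0.5000) → pose (3.5100, 1.3479, 7.9104)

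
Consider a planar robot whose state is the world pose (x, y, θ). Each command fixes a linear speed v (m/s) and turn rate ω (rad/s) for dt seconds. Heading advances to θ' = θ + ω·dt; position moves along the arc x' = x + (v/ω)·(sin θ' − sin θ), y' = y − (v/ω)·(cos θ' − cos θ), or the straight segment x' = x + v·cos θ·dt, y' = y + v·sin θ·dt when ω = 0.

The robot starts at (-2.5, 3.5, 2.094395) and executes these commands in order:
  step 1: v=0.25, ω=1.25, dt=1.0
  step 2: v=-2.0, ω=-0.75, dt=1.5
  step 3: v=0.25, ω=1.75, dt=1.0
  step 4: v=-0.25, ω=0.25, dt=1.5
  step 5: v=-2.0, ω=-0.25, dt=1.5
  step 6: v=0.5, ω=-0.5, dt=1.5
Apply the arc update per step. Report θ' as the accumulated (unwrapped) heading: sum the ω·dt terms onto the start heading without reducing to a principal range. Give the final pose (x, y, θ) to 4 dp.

step 1: θ'=3.3444 (R=0.2000) → pose (-2.7135, 3.5959, 3.3444)
step 2: θ'=2.2194 (R=2.6667) → pose (-0.0512, 2.5947, 2.2194)
step 3: θ'=3.9694 (R=0.1429) → pose (-0.2703, 2.6051, 3.9694)
step 4: θ'=4.3444 (R=-1.0000) → pose (-0.0737, 2.9218, 4.3444)
step 5: θ'=3.9694 (R=8.0000) → pose (1.4992, 5.4558, 3.9694)
step 6: θ'=3.2194 (R=-1.0000) → pose (0.8404, 5.1354, 3.2194)

(0.8404, 5.1354, 3.2194)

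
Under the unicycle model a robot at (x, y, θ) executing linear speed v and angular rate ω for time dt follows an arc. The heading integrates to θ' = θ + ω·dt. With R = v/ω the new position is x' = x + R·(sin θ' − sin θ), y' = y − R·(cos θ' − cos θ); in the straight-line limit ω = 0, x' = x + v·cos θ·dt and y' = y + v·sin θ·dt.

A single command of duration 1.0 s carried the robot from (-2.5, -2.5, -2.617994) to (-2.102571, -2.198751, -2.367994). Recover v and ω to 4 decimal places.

Δθ = -2.367994 − -2.617994 = 0.250000
ω = Δθ/dt = 0.250000/1.0 = 0.2500
R = Δx/(sin θ' − sin θ) = -2.0000
v = R·ω = -2.0000·0.2500 = -0.5000

v = -0.5000, ω = 0.2500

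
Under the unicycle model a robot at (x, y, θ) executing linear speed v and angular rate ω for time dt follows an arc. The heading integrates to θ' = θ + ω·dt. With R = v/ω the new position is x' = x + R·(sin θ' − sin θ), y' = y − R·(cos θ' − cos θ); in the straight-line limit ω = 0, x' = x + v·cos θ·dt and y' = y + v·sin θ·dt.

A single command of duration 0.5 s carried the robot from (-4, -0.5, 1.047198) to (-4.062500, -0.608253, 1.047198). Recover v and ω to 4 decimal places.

v = -0.2500, ω = 0.0000

Δθ = 1.047198 − 1.047198 = 0.000000
ω = Δθ/dt = 0.000000/0.5 = 0.0000
ω = 0 → v = (Δx·cos θ + Δy·sin θ)/dt = -0.2500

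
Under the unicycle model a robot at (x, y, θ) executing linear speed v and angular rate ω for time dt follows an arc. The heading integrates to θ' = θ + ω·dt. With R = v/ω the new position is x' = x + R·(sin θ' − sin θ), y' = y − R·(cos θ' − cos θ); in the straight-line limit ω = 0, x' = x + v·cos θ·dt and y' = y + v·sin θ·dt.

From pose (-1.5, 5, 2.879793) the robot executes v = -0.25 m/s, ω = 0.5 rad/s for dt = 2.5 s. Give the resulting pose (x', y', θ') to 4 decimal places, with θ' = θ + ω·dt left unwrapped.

θ' = 2.8798 + 0.5·2.5 = 4.1298
R = v/ω = -0.25/0.5 = -0.5000
x' = -1.5 + -0.5000·(sin 4.1298 − sin 2.8798) = -0.9531
y' = 5 − -0.5000·(cos 4.1298 − cos 2.8798) = 5.2079

(-0.9531, 5.2079, 4.1298)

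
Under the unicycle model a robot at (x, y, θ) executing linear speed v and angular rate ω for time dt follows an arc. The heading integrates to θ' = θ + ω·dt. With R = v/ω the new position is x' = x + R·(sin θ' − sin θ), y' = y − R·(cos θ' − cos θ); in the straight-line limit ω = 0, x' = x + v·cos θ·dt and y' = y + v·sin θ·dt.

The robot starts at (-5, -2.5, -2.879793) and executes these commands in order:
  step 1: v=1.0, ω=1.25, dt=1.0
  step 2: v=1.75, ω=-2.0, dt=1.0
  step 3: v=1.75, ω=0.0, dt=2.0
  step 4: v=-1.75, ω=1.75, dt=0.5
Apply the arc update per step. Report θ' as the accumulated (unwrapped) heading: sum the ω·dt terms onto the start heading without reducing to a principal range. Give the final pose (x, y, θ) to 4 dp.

(-9.1203, -2.3481, -2.7548)

step 1: θ'=-1.6298 (R=0.8000) → pose (-5.5916, -3.2256, -1.6298)
step 2: θ'=-3.6298 (R=-0.8750) → pose (-6.8754, -3.9468, -3.6298)
step 3: θ'=-3.6298 (straight) → pose (-9.9666, -2.3051, -3.6298)
step 4: θ'=-2.7548 (R=-1.0000) → pose (-9.1203, -2.3481, -2.7548)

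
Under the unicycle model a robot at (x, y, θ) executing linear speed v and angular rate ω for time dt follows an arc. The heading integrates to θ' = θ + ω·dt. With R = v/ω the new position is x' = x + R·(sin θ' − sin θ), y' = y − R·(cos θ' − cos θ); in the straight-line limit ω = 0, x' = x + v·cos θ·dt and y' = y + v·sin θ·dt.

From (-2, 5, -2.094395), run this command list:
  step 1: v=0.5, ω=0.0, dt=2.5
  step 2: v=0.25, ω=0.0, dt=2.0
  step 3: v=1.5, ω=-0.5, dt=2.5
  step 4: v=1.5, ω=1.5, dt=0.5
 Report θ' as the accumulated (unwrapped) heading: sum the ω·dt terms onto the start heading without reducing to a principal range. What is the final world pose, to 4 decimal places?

(-6.7990, 1.9204, -2.5944)

step 1: θ'=-2.0944 (straight) → pose (-2.6250, 3.9175, -2.0944)
step 2: θ'=-2.0944 (straight) → pose (-2.8750, 3.4845, -2.0944)
step 3: θ'=-3.3444 (R=-3.0000) → pose (-6.0773, 2.0459, -3.3444)
step 4: θ'=-2.5944 (R=1.0000) → pose (-6.7990, 1.9204, -2.5944)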